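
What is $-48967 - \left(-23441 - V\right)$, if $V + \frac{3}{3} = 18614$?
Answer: $-6913$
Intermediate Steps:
$V = 18613$ ($V = -1 + 18614 = 18613$)
$-48967 - \left(-23441 - V\right) = -48967 - \left(-23441 - 18613\right) = -48967 - -42054 = -48967 + 42054 = -6913$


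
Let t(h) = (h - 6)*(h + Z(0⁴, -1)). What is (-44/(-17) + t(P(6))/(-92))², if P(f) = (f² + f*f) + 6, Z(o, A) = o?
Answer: 522396736/152881 ≈ 3417.0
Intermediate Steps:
P(f) = 6 + 2*f² (P(f) = (f² + f²) + 6 = 2*f² + 6 = 6 + 2*f²)
t(h) = h*(-6 + h) (t(h) = (h - 6)*(h + 0⁴) = (-6 + h)*(h + 0) = (-6 + h)*h = h*(-6 + h))
(-44/(-17) + t(P(6))/(-92))² = (-44/(-17) + ((6 + 2*6²)*(-6 + (6 + 2*6²)))/(-92))² = (-44*(-1/17) + ((6 + 2*36)*(-6 + (6 + 2*36)))*(-1/92))² = (44/17 + ((6 + 72)*(-6 + (6 + 72)))*(-1/92))² = (44/17 + (78*(-6 + 78))*(-1/92))² = (44/17 + (78*72)*(-1/92))² = (44/17 + 5616*(-1/92))² = (44/17 - 1404/23)² = (-22856/391)² = 522396736/152881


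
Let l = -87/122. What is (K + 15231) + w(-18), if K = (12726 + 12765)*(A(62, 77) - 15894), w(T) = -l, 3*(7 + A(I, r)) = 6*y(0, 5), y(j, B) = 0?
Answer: -49448693433/122 ≈ -4.0532e+8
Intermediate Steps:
A(I, r) = -7 (A(I, r) = -7 + (6*0)/3 = -7 + (⅓)*0 = -7 + 0 = -7)
l = -87/122 (l = -87*1/122 = -87/122 ≈ -0.71311)
w(T) = 87/122 (w(T) = -1*(-87/122) = 87/122)
K = -405332391 (K = (12726 + 12765)*(-7 - 15894) = 25491*(-15901) = -405332391)
(K + 15231) + w(-18) = (-405332391 + 15231) + 87/122 = -405317160 + 87/122 = -49448693433/122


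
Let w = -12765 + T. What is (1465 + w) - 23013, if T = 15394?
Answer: -18919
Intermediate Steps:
w = 2629 (w = -12765 + 15394 = 2629)
(1465 + w) - 23013 = (1465 + 2629) - 23013 = 4094 - 23013 = -18919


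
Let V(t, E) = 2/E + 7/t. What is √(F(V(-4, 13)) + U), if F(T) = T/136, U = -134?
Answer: I*√418897102/1768 ≈ 11.576*I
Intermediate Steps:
F(T) = T/136 (F(T) = T*(1/136) = T/136)
√(F(V(-4, 13)) + U) = √((2/13 + 7/(-4))/136 - 134) = √((2*(1/13) + 7*(-¼))/136 - 134) = √((2/13 - 7/4)/136 - 134) = √((1/136)*(-83/52) - 134) = √(-83/7072 - 134) = √(-947731/7072) = I*√418897102/1768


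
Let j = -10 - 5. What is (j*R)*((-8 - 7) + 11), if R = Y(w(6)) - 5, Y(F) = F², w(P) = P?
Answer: 1860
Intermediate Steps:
R = 31 (R = 6² - 5 = 36 - 5 = 31)
j = -15
(j*R)*((-8 - 7) + 11) = (-15*31)*((-8 - 7) + 11) = -465*(-15 + 11) = -465*(-4) = 1860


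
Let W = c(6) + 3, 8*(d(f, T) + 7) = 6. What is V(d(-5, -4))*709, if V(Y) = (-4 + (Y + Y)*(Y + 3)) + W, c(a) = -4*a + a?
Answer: 122657/8 ≈ 15332.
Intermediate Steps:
d(f, T) = -25/4 (d(f, T) = -7 + (⅛)*6 = -7 + ¾ = -25/4)
c(a) = -3*a
W = -15 (W = -3*6 + 3 = -18 + 3 = -15)
V(Y) = -19 + 2*Y*(3 + Y) (V(Y) = (-4 + (Y + Y)*(Y + 3)) - 15 = (-4 + (2*Y)*(3 + Y)) - 15 = (-4 + 2*Y*(3 + Y)) - 15 = -19 + 2*Y*(3 + Y))
V(d(-5, -4))*709 = (-19 + 2*(-25/4)² + 6*(-25/4))*709 = (-19 + 2*(625/16) - 75/2)*709 = (-19 + 625/8 - 75/2)*709 = (173/8)*709 = 122657/8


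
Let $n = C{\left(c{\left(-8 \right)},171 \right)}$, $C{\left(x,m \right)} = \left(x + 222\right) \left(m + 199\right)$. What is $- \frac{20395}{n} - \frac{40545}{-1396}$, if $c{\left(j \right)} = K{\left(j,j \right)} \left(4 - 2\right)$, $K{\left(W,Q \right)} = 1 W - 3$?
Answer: $\frac{148592929}{5165200} \approx 28.768$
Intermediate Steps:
$K{\left(W,Q \right)} = -3 + W$ ($K{\left(W,Q \right)} = W - 3 = -3 + W$)
$c{\left(j \right)} = -6 + 2 j$ ($c{\left(j \right)} = \left(-3 + j\right) \left(4 - 2\right) = \left(-3 + j\right) 2 = -6 + 2 j$)
$C{\left(x,m \right)} = \left(199 + m\right) \left(222 + x\right)$ ($C{\left(x,m \right)} = \left(222 + x\right) \left(199 + m\right) = \left(199 + m\right) \left(222 + x\right)$)
$n = 74000$ ($n = 44178 + 199 \left(-6 + 2 \left(-8\right)\right) + 222 \cdot 171 + 171 \left(-6 + 2 \left(-8\right)\right) = 44178 + 199 \left(-6 - 16\right) + 37962 + 171 \left(-6 - 16\right) = 44178 + 199 \left(-22\right) + 37962 + 171 \left(-22\right) = 44178 - 4378 + 37962 - 3762 = 74000$)
$- \frac{20395}{n} - \frac{40545}{-1396} = - \frac{20395}{74000} - \frac{40545}{-1396} = \left(-20395\right) \frac{1}{74000} - - \frac{40545}{1396} = - \frac{4079}{14800} + \frac{40545}{1396} = \frac{148592929}{5165200}$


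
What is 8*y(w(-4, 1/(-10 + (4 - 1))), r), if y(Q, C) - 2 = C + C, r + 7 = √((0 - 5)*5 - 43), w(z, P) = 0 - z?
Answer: -96 + 32*I*√17 ≈ -96.0 + 131.94*I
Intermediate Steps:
w(z, P) = -z
r = -7 + 2*I*√17 (r = -7 + √((0 - 5)*5 - 43) = -7 + √(-5*5 - 43) = -7 + √(-25 - 43) = -7 + √(-68) = -7 + 2*I*√17 ≈ -7.0 + 8.2462*I)
y(Q, C) = 2 + 2*C (y(Q, C) = 2 + (C + C) = 2 + 2*C)
8*y(w(-4, 1/(-10 + (4 - 1))), r) = 8*(2 + 2*(-7 + 2*I*√17)) = 8*(2 + (-14 + 4*I*√17)) = 8*(-12 + 4*I*√17) = -96 + 32*I*√17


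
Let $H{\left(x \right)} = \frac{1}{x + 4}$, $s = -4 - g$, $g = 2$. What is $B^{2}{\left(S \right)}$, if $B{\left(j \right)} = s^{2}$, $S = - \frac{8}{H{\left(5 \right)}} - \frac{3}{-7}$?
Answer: $1296$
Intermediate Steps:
$s = -6$ ($s = -4 - 2 = -6$)
$H{\left(x \right)} = \frac{1}{4 + x}$
$S = - \frac{501}{7}$ ($S = - \frac{8}{\frac{1}{4 + 5}} - \frac{3}{-7} = - \frac{8}{\frac{1}{9}} - - \frac{3}{7} = - 8 \frac{1}{\frac{1}{9}} + \frac{3}{7} = \left(-8\right) 9 + \frac{3}{7} = -72 + \frac{3}{7} = - \frac{501}{7} \approx -71.571$)
$B{\left(j \right)} = 36$ ($B{\left(j \right)} = \left(-6\right)^{2} = 36$)
$B^{2}{\left(S \right)} = 36^{2} = 1296$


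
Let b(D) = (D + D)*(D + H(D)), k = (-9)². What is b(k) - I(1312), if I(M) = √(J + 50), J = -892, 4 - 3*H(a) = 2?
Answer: 13230 - I*√842 ≈ 13230.0 - 29.017*I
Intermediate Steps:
H(a) = ⅔ (H(a) = 4/3 - ⅓*2 = 4/3 - ⅔ = ⅔)
k = 81
b(D) = 2*D*(⅔ + D) (b(D) = (D + D)*(D + ⅔) = (2*D)*(⅔ + D) = 2*D*(⅔ + D))
I(M) = I*√842 (I(M) = √(-892 + 50) = √(-842) = I*√842)
b(k) - I(1312) = (⅔)*81*(2 + 3*81) - I*√842 = (⅔)*81*(2 + 243) - I*√842 = (⅔)*81*245 - I*√842 = 13230 - I*√842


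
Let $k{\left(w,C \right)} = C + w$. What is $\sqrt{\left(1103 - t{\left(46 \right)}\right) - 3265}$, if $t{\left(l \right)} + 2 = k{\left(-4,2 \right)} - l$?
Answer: $8 i \sqrt{33} \approx 45.956 i$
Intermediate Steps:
$t{\left(l \right)} = -4 - l$ ($t{\left(l \right)} = -2 - \left(2 + l\right) = -4 - l$)
$\sqrt{\left(1103 - t{\left(46 \right)}\right) - 3265} = \sqrt{\left(1103 - \left(-4 - 46\right)\right) - 3265} = \sqrt{\left(1103 - -50\right) - 3265} = \sqrt{\left(1103 + 50\right) - 3265} = \sqrt{1153 - 3265} = \sqrt{-2112} = 8 i \sqrt{33}$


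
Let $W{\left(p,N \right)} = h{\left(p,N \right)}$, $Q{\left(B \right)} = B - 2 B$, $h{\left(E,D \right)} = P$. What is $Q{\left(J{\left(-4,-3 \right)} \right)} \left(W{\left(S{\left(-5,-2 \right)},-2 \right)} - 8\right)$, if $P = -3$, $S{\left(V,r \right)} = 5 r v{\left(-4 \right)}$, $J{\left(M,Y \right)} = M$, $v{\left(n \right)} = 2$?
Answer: $-44$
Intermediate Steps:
$S{\left(V,r \right)} = 10 r$ ($S{\left(V,r \right)} = 5 r 2 = 10 r$)
$h{\left(E,D \right)} = -3$
$Q{\left(B \right)} = - B$
$W{\left(p,N \right)} = -3$
$Q{\left(J{\left(-4,-3 \right)} \right)} \left(W{\left(S{\left(-5,-2 \right)},-2 \right)} - 8\right) = \left(-1\right) \left(-4\right) \left(-3 - 8\right) = 4 \left(-3 - 8\right) = 4 \left(-11\right) = -44$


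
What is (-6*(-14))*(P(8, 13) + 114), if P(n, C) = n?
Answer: 10248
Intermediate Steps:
(-6*(-14))*(P(8, 13) + 114) = (-6*(-14))*(8 + 114) = 84*122 = 10248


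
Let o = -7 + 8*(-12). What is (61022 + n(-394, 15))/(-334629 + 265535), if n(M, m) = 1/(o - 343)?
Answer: -27215811/30815924 ≈ -0.88317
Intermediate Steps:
o = -103 (o = -7 - 96 = -103)
n(M, m) = -1/446 (n(M, m) = 1/(-103 - 343) = 1/(-446) = -1/446)
(61022 + n(-394, 15))/(-334629 + 265535) = (61022 - 1/446)/(-334629 + 265535) = (27215811/446)/(-69094) = (27215811/446)*(-1/69094) = -27215811/30815924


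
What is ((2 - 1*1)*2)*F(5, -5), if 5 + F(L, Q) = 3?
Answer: -4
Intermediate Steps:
F(L, Q) = -2 (F(L, Q) = -5 + 3 = -2)
((2 - 1*1)*2)*F(5, -5) = ((2 - 1*1)*2)*(-2) = ((2 - 1)*2)*(-2) = (1*2)*(-2) = 2*(-2) = -4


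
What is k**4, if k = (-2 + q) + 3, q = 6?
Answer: 2401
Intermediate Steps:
k = 7 (k = (-2 + 6) + 3 = 4 + 3 = 7)
k**4 = 7**4 = 2401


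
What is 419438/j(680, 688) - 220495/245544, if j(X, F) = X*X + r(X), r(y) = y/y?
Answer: 1033375777/113539791144 ≈ 0.0091014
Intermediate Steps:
r(y) = 1
j(X, F) = 1 + X**2 (j(X, F) = X*X + 1 = X**2 + 1 = 1 + X**2)
419438/j(680, 688) - 220495/245544 = 419438/(1 + 680**2) - 220495/245544 = 419438/(1 + 462400) - 220495*1/245544 = 419438/462401 - 220495/245544 = 1033375777/113539791144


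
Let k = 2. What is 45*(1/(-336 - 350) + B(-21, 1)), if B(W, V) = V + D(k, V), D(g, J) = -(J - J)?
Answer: 30825/686 ≈ 44.934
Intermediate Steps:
D(g, J) = 0 (D(g, J) = -1*0 = 0)
B(W, V) = V (B(W, V) = V + 0 = V)
45*(1/(-336 - 350) + B(-21, 1)) = 45*(1/(-336 - 350) + 1) = 45*(1/(-686) + 1) = 45*(-1/686 + 1) = 45*(685/686) = 30825/686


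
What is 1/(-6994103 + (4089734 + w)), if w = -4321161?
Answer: -1/7225530 ≈ -1.3840e-7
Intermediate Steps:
1/(-6994103 + (4089734 + w)) = 1/(-6994103 + (4089734 - 4321161)) = 1/(-6994103 - 231427) = 1/(-7225530) = -1/7225530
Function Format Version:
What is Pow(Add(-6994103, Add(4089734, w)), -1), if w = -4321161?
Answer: Rational(-1, 7225530) ≈ -1.3840e-7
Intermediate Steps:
Pow(Add(-6994103, Add(4089734, w)), -1) = Pow(Add(-6994103, Add(4089734, -4321161)), -1) = Pow(Add(-6994103, -231427), -1) = Pow(-7225530, -1) = Rational(-1, 7225530)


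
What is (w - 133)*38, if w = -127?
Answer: -9880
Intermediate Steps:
(w - 133)*38 = (-127 - 133)*38 = -260*38 = -9880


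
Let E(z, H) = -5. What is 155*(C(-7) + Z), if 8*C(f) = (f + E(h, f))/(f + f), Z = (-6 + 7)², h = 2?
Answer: 4805/28 ≈ 171.61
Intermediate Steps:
Z = 1 (Z = 1² = 1)
C(f) = (-5 + f)/(16*f) (C(f) = ((f - 5)/(f + f))/8 = ((-5 + f)/((2*f)))/8 = ((-5 + f)*(1/(2*f)))/8 = ((-5 + f)/(2*f))/8 = (-5 + f)/(16*f))
155*(C(-7) + Z) = 155*((1/16)*(-5 - 7)/(-7) + 1) = 155*((1/16)*(-⅐)*(-12) + 1) = 155*(3/28 + 1) = 155*(31/28) = 4805/28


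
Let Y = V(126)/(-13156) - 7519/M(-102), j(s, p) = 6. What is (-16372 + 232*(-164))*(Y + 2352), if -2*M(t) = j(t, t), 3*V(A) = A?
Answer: -869579783090/3289 ≈ -2.6439e+8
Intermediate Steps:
V(A) = A/3
M(t) = -3 (M(t) = -½*6 = -3)
Y = 49459919/19734 (Y = ((⅓)*126)/(-13156) - 7519/(-3) = 42*(-1/13156) - 7519*(-⅓) = -21/6578 + 7519/3 = 49459919/19734 ≈ 2506.3)
(-16372 + 232*(-164))*(Y + 2352) = (-16372 + 232*(-164))*(49459919/19734 + 2352) = (-16372 - 38048)*(95874287/19734) = -54420*95874287/19734 = -869579783090/3289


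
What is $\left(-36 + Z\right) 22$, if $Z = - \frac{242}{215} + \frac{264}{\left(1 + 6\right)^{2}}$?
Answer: $- \frac{7355876}{10535} \approx -698.23$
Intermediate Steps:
$Z = \frac{44902}{10535}$ ($Z = \left(-242\right) \frac{1}{215} + \frac{264}{7^{2}} = - \frac{242}{215} + \frac{264}{49} = \frac{44902}{10535} \approx 4.2622$)
$\left(-36 + Z\right) 22 = \left(-36 + \frac{44902}{10535}\right) 22 = \left(- \frac{334358}{10535}\right) 22 = - \frac{7355876}{10535}$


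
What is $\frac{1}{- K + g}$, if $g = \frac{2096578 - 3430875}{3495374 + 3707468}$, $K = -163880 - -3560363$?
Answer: $- \frac{7202842}{24464331738983} \approx -2.9442 \cdot 10^{-7}$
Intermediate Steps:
$K = 3396483$ ($K = -163880 + 3560363 = 3396483$)
$g = - \frac{1334297}{7202842} \approx -0.18525$
$\frac{1}{- K + g} = \frac{1}{\left(-1\right) 3396483 - \frac{1334297}{7202842}} = \frac{1}{-3396483 - \frac{1334297}{7202842}} = \frac{1}{- \frac{24464331738983}{7202842}} = - \frac{7202842}{24464331738983}$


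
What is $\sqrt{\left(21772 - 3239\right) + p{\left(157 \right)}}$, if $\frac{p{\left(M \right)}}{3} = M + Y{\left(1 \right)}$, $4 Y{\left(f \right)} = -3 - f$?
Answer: $\sqrt{19001} \approx 137.84$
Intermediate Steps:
$Y{\left(f \right)} = - \frac{3}{4} - \frac{f}{4}$ ($Y{\left(f \right)} = \frac{-3 - f}{4} = - \frac{3}{4} - \frac{f}{4}$)
$p{\left(M \right)} = -3 + 3 M$ ($p{\left(M \right)} = 3 \left(M - 1\right) = 3 \left(-1 + M\right) = -3 + 3 M$)
$\sqrt{\left(21772 - 3239\right) + p{\left(157 \right)}} = \sqrt{\left(21772 - 3239\right) + \left(-3 + 3 \cdot 157\right)} = \sqrt{18533 + \left(-3 + 471\right)} = \sqrt{18533 + 468} = \sqrt{19001}$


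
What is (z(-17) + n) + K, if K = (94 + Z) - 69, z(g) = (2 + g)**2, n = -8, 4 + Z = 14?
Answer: 252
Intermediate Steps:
Z = 10 (Z = -4 + 14 = 10)
K = 35 (K = (94 + 10) - 69 = 104 - 69 = 35)
(z(-17) + n) + K = ((2 - 17)**2 - 8) + 35 = ((-15)**2 - 8) + 35 = (225 - 8) + 35 = 217 + 35 = 252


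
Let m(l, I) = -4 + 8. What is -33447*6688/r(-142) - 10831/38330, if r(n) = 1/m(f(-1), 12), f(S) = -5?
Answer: -34296692950351/38330 ≈ -8.9477e+8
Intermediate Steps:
m(l, I) = 4
r(n) = ¼ (r(n) = 1/4 = ¼)
-33447*6688/r(-142) - 10831/38330 = -33447/(1/(4*(((32*(-19))*(-11))))) - 10831/38330 = -33447/(1/(4*((-608*(-11))))) - 10831*1/38330 = -33447/((¼)/6688) - 10831/38330 = -33447/((¼)*(1/6688)) - 10831/38330 = -33447/1/26752 - 10831/38330 = -33447*26752 - 10831/38330 = -894774144 - 10831/38330 = -34296692950351/38330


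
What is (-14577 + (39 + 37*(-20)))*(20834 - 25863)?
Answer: 76833062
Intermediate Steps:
(-14577 + (39 + 37*(-20)))*(20834 - 25863) = (-14577 + (39 - 740))*(-5029) = (-14577 - 701)*(-5029) = -15278*(-5029) = 76833062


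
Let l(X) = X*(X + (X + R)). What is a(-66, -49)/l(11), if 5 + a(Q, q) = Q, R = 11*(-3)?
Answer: 71/121 ≈ 0.58678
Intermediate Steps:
R = -33
a(Q, q) = -5 + Q
l(X) = X*(-33 + 2*X) (l(X) = X*(X + (X - 33)) = X*(X + (-33 + X)) = X*(-33 + 2*X))
a(-66, -49)/l(11) = (-5 - 66)/((11*(-33 + 2*11))) = -71*1/(11*(-33 + 22)) = -71/(11*(-11)) = -71/(-121) = -71*(-1/121) = 71/121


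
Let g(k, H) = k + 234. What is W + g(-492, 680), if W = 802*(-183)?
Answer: -147024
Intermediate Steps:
g(k, H) = 234 + k
W = -146766
W + g(-492, 680) = -146766 + (234 - 492) = -146766 - 258 = -147024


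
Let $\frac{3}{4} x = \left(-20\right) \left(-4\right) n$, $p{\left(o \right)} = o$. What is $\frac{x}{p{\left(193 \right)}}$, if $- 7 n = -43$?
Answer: $\frac{13760}{4053} \approx 3.395$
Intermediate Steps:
$n = \frac{43}{7}$ ($n = \left(- \frac{1}{7}\right) \left(-43\right) = \frac{43}{7} \approx 6.1429$)
$x = \frac{13760}{21}$ ($x = \frac{4 \left(-20\right) \left(-4\right) \frac{43}{7}}{3} = \frac{4 \cdot 80 \cdot \frac{43}{7}}{3} = \frac{4}{3} \cdot \frac{3440}{7} = \frac{13760}{21} \approx 655.24$)
$\frac{x}{p{\left(193 \right)}} = \frac{13760}{21 \cdot 193} = \frac{13760}{21} \cdot \frac{1}{193} = \frac{13760}{4053}$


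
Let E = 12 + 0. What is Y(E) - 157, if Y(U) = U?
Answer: -145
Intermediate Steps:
E = 12
Y(E) - 157 = 12 - 157 = -145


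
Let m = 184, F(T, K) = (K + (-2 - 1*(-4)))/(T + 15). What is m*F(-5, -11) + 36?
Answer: -648/5 ≈ -129.60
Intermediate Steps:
F(T, K) = (2 + K)/(15 + T) (F(T, K) = (K + (-2 + 4))/(15 + T) = (K + 2)/(15 + T) = (2 + K)/(15 + T))
m*F(-5, -11) + 36 = 184*((2 - 11)/(15 - 5)) + 36 = 184*(-9/10) + 36 = -828/5 + 36 = -648/5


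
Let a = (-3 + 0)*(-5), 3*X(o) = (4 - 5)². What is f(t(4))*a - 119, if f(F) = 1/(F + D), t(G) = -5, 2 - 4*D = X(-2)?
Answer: -1345/11 ≈ -122.27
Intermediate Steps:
X(o) = ⅓ (X(o) = (4 - 5)²/3 = (⅓)*(-1)² = (⅓)*1 = ⅓)
D = 5/12 (D = ½ - ¼*⅓ = ½ - 1/12 = 5/12 ≈ 0.41667)
f(F) = 1/(5/12 + F) (f(F) = 1/(F + 5/12) = 1/(5/12 + F))
a = 15 (a = -3*(-5) = 15)
f(t(4))*a - 119 = (12/(5 + 12*(-5)))*15 - 119 = (12/(5 - 60))*15 - 119 = (12/(-55))*15 - 119 = (12*(-1/55))*15 - 119 = -12/55*15 - 119 = -36/11 - 119 = -1345/11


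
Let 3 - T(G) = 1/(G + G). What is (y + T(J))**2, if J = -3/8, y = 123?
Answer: 145924/9 ≈ 16214.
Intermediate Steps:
J = -3/8 (J = -3*1/8 = -3/8 ≈ -0.37500)
T(G) = 3 - 1/(2*G) (T(G) = 3 - 1/(G + G) = 3 - 1/(2*G))
(y + T(J))**2 = (123 + (3 - 1/(2*(-3/8))))**2 = (123 + (3 - 1/2*(-8/3)))**2 = (123 + (3 + 4/3))**2 = (123 + 13/3)**2 = (382/3)**2 = 145924/9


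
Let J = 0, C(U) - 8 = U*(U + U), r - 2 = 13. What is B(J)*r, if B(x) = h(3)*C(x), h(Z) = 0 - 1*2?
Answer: -240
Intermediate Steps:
r = 15 (r = 2 + 13 = 15)
h(Z) = -2 (h(Z) = 0 - 2 = -2)
C(U) = 8 + 2*U² (C(U) = 8 + U*(U + U) = 8 + U*(2*U) = 8 + 2*U²)
B(x) = -16 - 4*x² (B(x) = -2*(8 + 2*x²) = -16 - 4*x²)
B(J)*r = (-16 - 4*0²)*15 = (-16 - 4*0)*15 = (-16 + 0)*15 = -16*15 = -240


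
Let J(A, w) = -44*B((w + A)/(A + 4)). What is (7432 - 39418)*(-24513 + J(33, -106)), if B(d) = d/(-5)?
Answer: 145156210362/185 ≈ 7.8463e+8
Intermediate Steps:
B(d) = -d/5 (B(d) = d*(-1/5) = -d/5)
J(A, w) = 44*(A + w)/(5*(4 + A)) (J(A, w) = -(-44)*(w + A)/(A + 4)/5 = -(-44)*(A + w)/(4 + A)/5 = -(-44)*(A + w)/(5*(4 + A)) = 44*(A + w)/(5*(4 + A)))
(7432 - 39418)*(-24513 + J(33, -106)) = (7432 - 39418)*(-24513 + 44*(33 - 106)/(5*(4 + 33))) = -31986*(-24513 + (44/5)*(-73)/37) = -31986*(-24513 + (44/5)*(1/37)*(-73)) = -31986*(-24513 - 3212/185) = -31986*(-4538117/185) = 145156210362/185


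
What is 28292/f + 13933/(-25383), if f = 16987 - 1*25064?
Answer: -830672677/205018491 ≈ -4.0517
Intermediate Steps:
f = -8077 (f = 16987 - 25064 = -8077)
28292/f + 13933/(-25383) = 28292/(-8077) + 13933/(-25383) = 28292*(-1/8077) + 13933*(-1/25383) = -28292/8077 - 13933/25383 = -830672677/205018491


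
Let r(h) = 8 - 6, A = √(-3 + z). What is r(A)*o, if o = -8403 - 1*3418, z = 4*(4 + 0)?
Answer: -23642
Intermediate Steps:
z = 16 (z = 4*4 = 16)
o = -11821 (o = -8403 - 3418 = -11821)
A = √13 (A = √(-3 + 16) = √13 ≈ 3.6056)
r(h) = 2
r(A)*o = 2*(-11821) = -23642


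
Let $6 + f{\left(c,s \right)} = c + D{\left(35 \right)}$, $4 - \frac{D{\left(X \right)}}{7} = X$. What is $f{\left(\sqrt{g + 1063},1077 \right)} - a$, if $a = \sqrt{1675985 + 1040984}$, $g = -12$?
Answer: $-223 + \sqrt{1051} - \sqrt{2716969} \approx -1838.9$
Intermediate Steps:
$D{\left(X \right)} = 28 - 7 X$
$f{\left(c,s \right)} = -223 + c$ ($f{\left(c,s \right)} = -6 + \left(c + \left(28 - 245\right)\right) = -6 + \left(c - 217\right) = -6 + \left(-217 + c\right) = -223 + c$)
$a = \sqrt{2716969} \approx 1648.3$
$f{\left(\sqrt{g + 1063},1077 \right)} - a = \left(-223 + \sqrt{-12 + 1063}\right) - \sqrt{2716969} = \left(-223 + \sqrt{1051}\right) - \sqrt{2716969} = -223 + \sqrt{1051} - \sqrt{2716969}$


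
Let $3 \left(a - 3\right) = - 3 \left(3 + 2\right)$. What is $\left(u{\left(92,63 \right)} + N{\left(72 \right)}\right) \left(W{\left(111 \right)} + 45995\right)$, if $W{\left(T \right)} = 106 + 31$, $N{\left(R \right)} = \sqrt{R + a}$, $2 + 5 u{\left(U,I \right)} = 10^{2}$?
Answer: $\frac{4520936}{5} + 46132 \sqrt{70} \approx 1.2902 \cdot 10^{6}$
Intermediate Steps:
$u{\left(U,I \right)} = \frac{98}{5}$ ($u{\left(U,I \right)} = - \frac{2}{5} + \frac{10^{2}}{5} = - \frac{2}{5} + \frac{1}{5} \cdot 100 = - \frac{2}{5} + 20 = \frac{98}{5}$)
$a = -2$ ($a = 3 + \frac{\left(-3\right) \left(3 + 2\right)}{3} = 3 + \frac{\left(-3\right) 5}{3} = 3 + \frac{1}{3} \left(-15\right) = 3 - 5 = -2$)
$N{\left(R \right)} = \sqrt{-2 + R}$ ($N{\left(R \right)} = \sqrt{R - 2} = \sqrt{-2 + R}$)
$W{\left(T \right)} = 137$
$\left(u{\left(92,63 \right)} + N{\left(72 \right)}\right) \left(W{\left(111 \right)} + 45995\right) = \left(\frac{98}{5} + \sqrt{-2 + 72}\right) \left(137 + 45995\right) = \left(\frac{98}{5} + \sqrt{70}\right) 46132 = \frac{4520936}{5} + 46132 \sqrt{70}$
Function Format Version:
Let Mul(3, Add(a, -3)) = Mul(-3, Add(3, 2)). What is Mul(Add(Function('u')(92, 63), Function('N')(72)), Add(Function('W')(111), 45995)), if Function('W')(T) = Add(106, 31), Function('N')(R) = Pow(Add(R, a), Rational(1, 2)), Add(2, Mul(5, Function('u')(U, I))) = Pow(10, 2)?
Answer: Add(Rational(4520936, 5), Mul(46132, Pow(70, Rational(1, 2)))) ≈ 1.2902e+6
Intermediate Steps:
Function('u')(U, I) = Rational(98, 5) (Function('u')(U, I) = Add(Rational(-2, 5), Mul(Rational(1, 5), Pow(10, 2))) = Add(Rational(-2, 5), Mul(Rational(1, 5), 100)) = Add(Rational(-2, 5), 20) = Rational(98, 5))
a = -2 (a = Add(3, Mul(Rational(1, 3), Mul(-3, Add(3, 2)))) = Add(3, Mul(Rational(1, 3), Mul(-3, 5))) = Add(3, Mul(Rational(1, 3), -15)) = Add(3, -5) = -2)
Function('N')(R) = Pow(Add(-2, R), Rational(1, 2)) (Function('N')(R) = Pow(Add(R, -2), Rational(1, 2)) = Pow(Add(-2, R), Rational(1, 2)))
Function('W')(T) = 137
Mul(Add(Function('u')(92, 63), Function('N')(72)), Add(Function('W')(111), 45995)) = Mul(Add(Rational(98, 5), Pow(Add(-2, 72), Rational(1, 2))), Add(137, 45995)) = Mul(Add(Rational(98, 5), Pow(70, Rational(1, 2))), 46132) = Add(Rational(4520936, 5), Mul(46132, Pow(70, Rational(1, 2))))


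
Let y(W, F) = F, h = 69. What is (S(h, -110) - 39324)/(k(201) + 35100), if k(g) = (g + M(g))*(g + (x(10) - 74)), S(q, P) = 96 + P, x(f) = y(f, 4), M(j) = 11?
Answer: -19669/31436 ≈ -0.62568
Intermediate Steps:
x(f) = 4
k(g) = (-70 + g)*(11 + g) (k(g) = (g + 11)*(g + (4 - 74)) = (11 + g)*(g - 70) = (11 + g)*(-70 + g) = (-70 + g)*(11 + g))
(S(h, -110) - 39324)/(k(201) + 35100) = ((96 - 110) - 39324)/((-770 + 201**2 - 59*201) + 35100) = (-14 - 39324)/((-770 + 40401 - 11859) + 35100) = -39338/(27772 + 35100) = -39338/62872 = -39338*1/62872 = -19669/31436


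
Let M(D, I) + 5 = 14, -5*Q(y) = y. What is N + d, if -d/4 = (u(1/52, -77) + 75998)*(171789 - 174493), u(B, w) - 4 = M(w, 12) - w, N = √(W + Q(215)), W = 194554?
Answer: 822967808 + √194511 ≈ 8.2297e+8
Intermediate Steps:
Q(y) = -y/5
M(D, I) = 9 (M(D, I) = -5 + 14 = 9)
N = √194511 (N = √(194554 - ⅕*215) = √(194554 - 43) = √194511 ≈ 441.03)
u(B, w) = 13 - w (u(B, w) = 4 + (9 - w) = 13 - w)
d = 822967808 (d = -4*((13 - 1*(-77)) + 75998)*(171789 - 174493) = -4*((13 + 77) + 75998)*(-2704) = -4*(90 + 75998)*(-2704) = -304352*(-2704) = -4*(-205741952) = 822967808)
N + d = √194511 + 822967808 = 822967808 + √194511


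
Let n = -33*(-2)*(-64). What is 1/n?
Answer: -1/4224 ≈ -0.00023674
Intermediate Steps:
n = -4224 (n = 66*(-64) = -4224)
1/n = 1/(-4224) = -1/4224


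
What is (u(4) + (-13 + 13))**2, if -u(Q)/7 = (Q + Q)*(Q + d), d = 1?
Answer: 78400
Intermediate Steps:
u(Q) = -14*Q*(1 + Q) (u(Q) = -7*(Q + Q)*(Q + 1) = -7*2*Q*(1 + Q) = -14*Q*(1 + Q))
(u(4) + (-13 + 13))**2 = (-14*4*(1 + 4) + (-13 + 13))**2 = (-14*4*5 + 0)**2 = (-280 + 0)**2 = (-280)**2 = 78400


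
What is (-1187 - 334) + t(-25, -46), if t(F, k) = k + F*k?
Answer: -417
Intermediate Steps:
(-1187 - 334) + t(-25, -46) = (-1187 - 334) - 46*(1 - 25) = -1521 - 46*(-24) = -1521 + 1104 = -417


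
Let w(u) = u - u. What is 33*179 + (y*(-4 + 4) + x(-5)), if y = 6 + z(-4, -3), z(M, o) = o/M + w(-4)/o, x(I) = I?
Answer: 5902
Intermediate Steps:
w(u) = 0
z(M, o) = o/M (z(M, o) = o/M + 0/o = o/M + 0 = o/M)
y = 27/4 (y = 6 - 3/(-4) = 6 - 3*(-¼) = 6 + ¾ = 27/4 ≈ 6.7500)
33*179 + (y*(-4 + 4) + x(-5)) = 33*179 + (27*(-4 + 4)/4 - 5) = 5907 + ((27/4)*0 - 5) = 5907 + (0 - 5) = 5907 - 5 = 5902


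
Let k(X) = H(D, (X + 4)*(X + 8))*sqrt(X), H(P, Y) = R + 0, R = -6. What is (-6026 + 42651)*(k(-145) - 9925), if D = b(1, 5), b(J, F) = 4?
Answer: -363503125 - 219750*I*sqrt(145) ≈ -3.635e+8 - 2.6461e+6*I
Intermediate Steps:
D = 4
H(P, Y) = -6 (H(P, Y) = -6 + 0 = -6)
k(X) = -6*sqrt(X)
(-6026 + 42651)*(k(-145) - 9925) = (-6026 + 42651)*(-6*I*sqrt(145) - 9925) = 36625*(-6*I*sqrt(145) - 9925) = 36625*(-9925 - 6*I*sqrt(145)) = -363503125 - 219750*I*sqrt(145)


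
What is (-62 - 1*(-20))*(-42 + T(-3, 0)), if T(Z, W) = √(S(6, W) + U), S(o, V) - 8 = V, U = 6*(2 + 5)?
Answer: 1764 - 210*√2 ≈ 1467.0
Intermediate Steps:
U = 42 (U = 6*7 = 42)
S(o, V) = 8 + V
T(Z, W) = √(50 + W) (T(Z, W) = √((8 + W) + 42) = √(50 + W))
(-62 - 1*(-20))*(-42 + T(-3, 0)) = (-62 - 1*(-20))*(-42 + √(50 + 0)) = (-62 + 20)*(-42 + √50) = -42*(-42 + 5*√2) = 1764 - 210*√2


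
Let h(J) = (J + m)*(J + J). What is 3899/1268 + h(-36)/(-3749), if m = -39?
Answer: 7770151/4753732 ≈ 1.6345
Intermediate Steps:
h(J) = 2*J*(-39 + J) (h(J) = (J - 39)*(J + J) = (-39 + J)*(2*J) = 2*J*(-39 + J))
3899/1268 + h(-36)/(-3749) = 3899/1268 + (2*(-36)*(-39 - 36))/(-3749) = 3899*(1/1268) + (2*(-36)*(-75))*(-1/3749) = 3899/1268 + 5400*(-1/3749) = 3899/1268 - 5400/3749 = 7770151/4753732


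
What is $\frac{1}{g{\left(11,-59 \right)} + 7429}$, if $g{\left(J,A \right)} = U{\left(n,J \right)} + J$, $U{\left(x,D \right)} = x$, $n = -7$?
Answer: $\frac{1}{7433} \approx 0.00013454$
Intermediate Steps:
$g{\left(J,A \right)} = -7 + J$
$\frac{1}{g{\left(11,-59 \right)} + 7429} = \frac{1}{\left(-7 + 11\right) + 7429} = \frac{1}{4 + 7429} = \frac{1}{7433}$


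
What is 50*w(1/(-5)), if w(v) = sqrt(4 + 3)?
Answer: 50*sqrt(7) ≈ 132.29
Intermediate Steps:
w(v) = sqrt(7)
50*w(1/(-5)) = 50*sqrt(7)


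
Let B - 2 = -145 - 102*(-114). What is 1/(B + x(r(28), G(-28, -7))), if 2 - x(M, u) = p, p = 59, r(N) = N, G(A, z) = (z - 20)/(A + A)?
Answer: 1/11428 ≈ 8.7504e-5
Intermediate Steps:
G(A, z) = (-20 + z)/(2*A) (G(A, z) = (-20 + z)/((2*A)) = (-20 + z)*(1/(2*A)) = (-20 + z)/(2*A))
x(M, u) = -57 (x(M, u) = 2 - 1*59 = 2 - 59 = -57)
B = 11485 (B = 2 + (-145 - 102*(-114)) = 2 + (-145 + 11628) = 2 + 11483 = 11485)
1/(B + x(r(28), G(-28, -7))) = 1/(11485 - 57) = 1/11428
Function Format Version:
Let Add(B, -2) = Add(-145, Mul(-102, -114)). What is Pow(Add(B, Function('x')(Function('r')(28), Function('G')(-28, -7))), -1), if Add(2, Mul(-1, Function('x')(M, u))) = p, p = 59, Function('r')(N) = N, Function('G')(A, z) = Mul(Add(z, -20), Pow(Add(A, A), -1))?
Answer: Rational(1, 11428) ≈ 8.7504e-5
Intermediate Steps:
Function('G')(A, z) = Mul(Rational(1, 2), Pow(A, -1), Add(-20, z)) (Function('G')(A, z) = Mul(Add(-20, z), Pow(Mul(2, A), -1)) = Mul(Add(-20, z), Mul(Rational(1, 2), Pow(A, -1))) = Mul(Rational(1, 2), Pow(A, -1), Add(-20, z)))
Function('x')(M, u) = -57 (Function('x')(M, u) = Add(2, Mul(-1, 59)) = Add(2, -59) = -57)
B = 11485 (B = Add(2, Add(-145, Mul(-102, -114))) = Add(2, Add(-145, 11628)) = Add(2, 11483) = 11485)
Pow(Add(B, Function('x')(Function('r')(28), Function('G')(-28, -7))), -1) = Pow(Add(11485, -57), -1) = Pow(11428, -1) = Rational(1, 11428)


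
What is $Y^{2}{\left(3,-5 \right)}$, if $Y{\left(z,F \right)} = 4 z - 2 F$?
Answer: $484$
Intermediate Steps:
$Y{\left(z,F \right)} = - 2 F + 4 z$
$Y^{2}{\left(3,-5 \right)} = \left(\left(-2\right) \left(-5\right) + 4 \cdot 3\right)^{2} = \left(10 + 12\right)^{2} = 22^{2} = 484$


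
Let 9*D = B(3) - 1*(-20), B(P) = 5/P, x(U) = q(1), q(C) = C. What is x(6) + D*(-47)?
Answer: -3028/27 ≈ -112.15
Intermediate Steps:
x(U) = 1
D = 65/27 (D = (5/3 - 1*(-20))/9 = (5*(⅓) + 20)/9 = (5/3 + 20)/9 = (⅑)*(65/3) = 65/27 ≈ 2.4074)
x(6) + D*(-47) = 1 + (65/27)*(-47) = 1 - 3055/27 = -3028/27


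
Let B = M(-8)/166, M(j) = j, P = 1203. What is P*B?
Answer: -4812/83 ≈ -57.976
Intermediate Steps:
B = -4/83 (B = -8/166 = -8*1/166 = -4/83 ≈ -0.048193)
P*B = 1203*(-4/83) = -4812/83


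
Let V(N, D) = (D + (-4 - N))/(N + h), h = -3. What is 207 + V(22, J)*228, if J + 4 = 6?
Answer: -81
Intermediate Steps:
J = 2 (J = -4 + 6 = 2)
V(N, D) = (-4 + D - N)/(-3 + N) (V(N, D) = (D + (-4 - N))/(N - 3) = (-4 + D - N)/(-3 + N))
207 + V(22, J)*228 = 207 + ((-4 + 2 - 1*22)/(-3 + 22))*228 = 207 + ((-4 + 2 - 22)/19)*228 = 207 + ((1/19)*(-24))*228 = 207 - 24/19*228 = 207 - 288 = -81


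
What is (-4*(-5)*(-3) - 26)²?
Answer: 7396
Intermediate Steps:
(-4*(-5)*(-3) - 26)² = (20*(-3) - 26)² = (-60 - 26)² = (-86)² = 7396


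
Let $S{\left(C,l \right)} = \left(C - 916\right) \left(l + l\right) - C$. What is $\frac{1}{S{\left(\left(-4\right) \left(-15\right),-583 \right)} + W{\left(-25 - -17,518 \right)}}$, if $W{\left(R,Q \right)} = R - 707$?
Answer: $\frac{1}{997321} \approx 1.0027 \cdot 10^{-6}$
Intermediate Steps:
$W{\left(R,Q \right)} = -707 + R$
$S{\left(C,l \right)} = - C + 2 l \left(-916 + C\right)$ ($S{\left(C,l \right)} = \left(-916 + C\right) 2 l - C = 2 l \left(-916 + C\right) - C = - C + 2 l \left(-916 + C\right)$)
$\frac{1}{S{\left(\left(-4\right) \left(-15\right),-583 \right)} + W{\left(-25 - -17,518 \right)}} = \frac{1}{\left(- \left(-4\right) \left(-15\right) - -1068056 + 2 \left(\left(-4\right) \left(-15\right)\right) \left(-583\right)\right) - 715} = \frac{1}{\left(\left(-1\right) 60 + 1068056 + 2 \cdot 60 \left(-583\right)\right) + \left(-707 + \left(-25 + 17\right)\right)} = \frac{1}{\left(-60 + 1068056 - 69960\right) - 715} = \frac{1}{998036 - 715} = \frac{1}{997321}$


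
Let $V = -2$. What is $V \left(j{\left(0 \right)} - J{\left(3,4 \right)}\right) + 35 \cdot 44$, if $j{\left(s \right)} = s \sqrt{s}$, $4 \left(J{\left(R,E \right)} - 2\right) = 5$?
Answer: $\frac{3093}{2} \approx 1546.5$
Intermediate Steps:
$J{\left(R,E \right)} = \frac{13}{4}$ ($J{\left(R,E \right)} = 2 + \frac{1}{4} \cdot 5 = 2 + \frac{5}{4} = \frac{13}{4}$)
$j{\left(s \right)} = s^{\frac{3}{2}}$
$V \left(j{\left(0 \right)} - J{\left(3,4 \right)}\right) + 35 \cdot 44 = - 2 \left(0^{\frac{3}{2}} - \frac{13}{4}\right) + 35 \cdot 44 = - 2 \left(0 - \frac{13}{4}\right) + 1540 = \left(-2\right) \left(- \frac{13}{4}\right) + 1540 = \frac{13}{2} + 1540 = \frac{3093}{2}$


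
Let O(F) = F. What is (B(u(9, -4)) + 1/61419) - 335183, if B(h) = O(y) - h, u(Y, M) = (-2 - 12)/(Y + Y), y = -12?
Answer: -61761881801/184257 ≈ -3.3519e+5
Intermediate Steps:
u(Y, M) = -7/Y (u(Y, M) = -14*1/(2*Y) = -7/Y)
B(h) = -12 - h
(B(u(9, -4)) + 1/61419) - 335183 = ((-12 - (-7)/9) + 1/61419) - 335183 = ((-12 - 1*(-7/9)) + 1/61419) - 335183 = ((-12 + 7/9) + 1/61419) - 335183 = (-101/9 + 1/61419) - 335183 = -2067770/184257 - 335183 = -61761881801/184257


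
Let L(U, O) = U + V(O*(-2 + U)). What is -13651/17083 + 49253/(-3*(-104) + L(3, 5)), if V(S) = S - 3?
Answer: 76096512/492301 ≈ 154.57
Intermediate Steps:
V(S) = -3 + S
L(U, O) = -3 + U + O*(-2 + U) (L(U, O) = U + (-3 + O*(-2 + U)) = -3 + U + O*(-2 + U))
-13651/17083 + 49253/(-3*(-104) + L(3, 5)) = -13651/17083 + 49253/(-3*(-104) + (-3 + 3 + 5*(-2 + 3))) = -13651*1/17083 + 49253/(312 + (-3 + 3 + 5*1)) = -1241/1553 + 49253/(312 + (-3 + 3 + 5)) = -1241/1553 + 49253/(312 + 5) = -1241/1553 + 49253/317 = 76096512/492301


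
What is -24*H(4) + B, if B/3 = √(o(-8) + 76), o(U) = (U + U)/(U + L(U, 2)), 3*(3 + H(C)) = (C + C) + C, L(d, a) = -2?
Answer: -24 + 6*√485/5 ≈ 2.4273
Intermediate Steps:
H(C) = -3 + C (H(C) = -3 + ((C + C) + C)/3 = -3 + (2*C + C)/3 = -3 + (3*C)/3 = -3 + C)
o(U) = 2*U/(-2 + U) (o(U) = (U + U)/(U - 2) = (2*U)/(-2 + U) = 2*U/(-2 + U))
B = 6*√485/5 (B = 3*√(2*(-8)/(-2 - 8) + 76) = 3*√(2*(-8)/(-10) + 76) = 3*√(2*(-8)*(-⅒) + 76) = 3*√(8/5 + 76) = 3*√(388/5) = 3*(2*√485/5) = 6*√485/5 ≈ 26.427)
-24*H(4) + B = -24*(-3 + 4) + 6*√485/5 = -24*1 + 6*√485/5 = -24 + 6*√485/5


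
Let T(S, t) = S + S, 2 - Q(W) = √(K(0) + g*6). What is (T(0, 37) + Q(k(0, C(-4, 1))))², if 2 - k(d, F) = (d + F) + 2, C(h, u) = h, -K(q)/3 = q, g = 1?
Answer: (2 - √6)² ≈ 0.20204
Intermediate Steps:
K(q) = -3*q
k(d, F) = -F - d (k(d, F) = 2 - ((d + F) + 2) = 2 - ((F + d) + 2) = 2 - (2 + F + d) = 2 + (-2 - F - d) = -F - d)
Q(W) = 2 - √6 (Q(W) = 2 - √(-3*0 + 1*6) = 2 - √(0 + 6) = 2 - √6)
T(S, t) = 2*S
(T(0, 37) + Q(k(0, C(-4, 1))))² = (2*0 + (2 - √6))² = (0 + (2 - √6))² = (2 - √6)²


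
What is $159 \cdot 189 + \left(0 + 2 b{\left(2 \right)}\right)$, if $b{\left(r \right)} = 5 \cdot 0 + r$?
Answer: $30055$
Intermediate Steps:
$b{\left(r \right)} = r$ ($b{\left(r \right)} = 0 + r = r$)
$159 \cdot 189 + \left(0 + 2 b{\left(2 \right)}\right) = 159 \cdot 189 + \left(0 + 2 \cdot 2\right) = 30051 + \left(0 + 4\right) = 30051 + 4 = 30055$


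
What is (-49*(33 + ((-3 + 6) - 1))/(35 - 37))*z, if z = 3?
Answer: 5145/2 ≈ 2572.5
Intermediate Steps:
(-49*(33 + ((-3 + 6) - 1))/(35 - 37))*z = -49*(33 + ((-3 + 6) - 1))/(35 - 37)*3 = -49*(33 + (3 - 1))/(-2)*3 = -49*(33 + 2)*(-1)/2*3 = -1715*(-1)/2*3 = -49*(-35/2)*3 = (1715/2)*3 = 5145/2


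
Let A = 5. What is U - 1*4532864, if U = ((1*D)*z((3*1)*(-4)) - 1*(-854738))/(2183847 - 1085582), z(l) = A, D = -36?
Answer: -4978285026402/1098265 ≈ -4.5329e+6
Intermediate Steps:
z(l) = 5
U = 854558/1098265 (U = ((1*(-36))*5 - 1*(-854738))/(2183847 - 1085582) = (-36*5 + 854738)/1098265 = (-180 + 854738)*(1/1098265) = 854558*(1/1098265) = 854558/1098265 ≈ 0.77810)
U - 1*4532864 = 854558/1098265 - 1*4532864 = 854558/1098265 - 4532864 = -4978285026402/1098265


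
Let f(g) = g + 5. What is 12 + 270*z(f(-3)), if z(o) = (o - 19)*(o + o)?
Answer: -18348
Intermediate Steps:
f(g) = 5 + g
z(o) = 2*o*(-19 + o) (z(o) = (-19 + o)*(2*o) = 2*o*(-19 + o))
12 + 270*z(f(-3)) = 12 + 270*(2*(5 - 3)*(-19 + (5 - 3))) = 12 + 270*(2*2*(-19 + 2)) = 12 + 270*(2*2*(-17)) = 12 + 270*(-68) = 12 - 18360 = -18348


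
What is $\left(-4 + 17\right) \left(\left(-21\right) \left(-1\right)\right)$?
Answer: $273$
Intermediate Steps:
$\left(-4 + 17\right) \left(\left(-21\right) \left(-1\right)\right) = 13 \cdot 21 = 273$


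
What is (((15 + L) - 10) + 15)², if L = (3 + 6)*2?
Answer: 1444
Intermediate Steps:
L = 18 (L = 9*2 = 18)
(((15 + L) - 10) + 15)² = (((15 + 18) - 10) + 15)² = ((33 - 10) + 15)² = (23 + 15)² = 38² = 1444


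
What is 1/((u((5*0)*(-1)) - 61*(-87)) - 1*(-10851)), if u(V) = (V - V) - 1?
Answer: 1/16157 ≈ 6.1893e-5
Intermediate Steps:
u(V) = -1 (u(V) = 0 - 1 = -1)
1/((u((5*0)*(-1)) - 61*(-87)) - 1*(-10851)) = 1/((-1 - 61*(-87)) - 1*(-10851)) = 1/((-1 + 5307) + 10851) = 1/(5306 + 10851) = 1/16157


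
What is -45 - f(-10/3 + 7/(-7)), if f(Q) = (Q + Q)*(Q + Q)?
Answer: -1081/9 ≈ -120.11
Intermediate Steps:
f(Q) = 4*Q² (f(Q) = (2*Q)*(2*Q) = 4*Q²)
-45 - f(-10/3 + 7/(-7)) = -45 - 4*(-10/3 + 7/(-7))² = -45 - 4*(-10*⅓ + 7*(-⅐))² = -45 - 4*(-10/3 - 1)² = -45 - 4*(-13/3)² = -45 - 4*169/9 = -45 - 1*676/9 = -45 - 676/9 = -1081/9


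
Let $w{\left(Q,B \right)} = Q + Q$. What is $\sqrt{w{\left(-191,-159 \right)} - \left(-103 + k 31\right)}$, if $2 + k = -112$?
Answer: $\sqrt{3255} \approx 57.053$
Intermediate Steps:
$k = -114$ ($k = -2 - 112 = -114$)
$w{\left(Q,B \right)} = 2 Q$
$\sqrt{w{\left(-191,-159 \right)} - \left(-103 + k 31\right)} = \sqrt{2 \left(-191\right) - \left(-103 - 3534\right)} = \sqrt{-382 - \left(-103 - 3534\right)} = \sqrt{-382 - -3637} = \sqrt{-382 + 3637} = \sqrt{3255}$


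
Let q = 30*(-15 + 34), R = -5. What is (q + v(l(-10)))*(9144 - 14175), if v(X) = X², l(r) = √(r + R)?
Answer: -2792205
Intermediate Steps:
l(r) = √(-5 + r) (l(r) = √(r - 5) = √(-5 + r))
q = 570 (q = 30*19 = 570)
(q + v(l(-10)))*(9144 - 14175) = (570 + (√(-5 - 10))²)*(9144 - 14175) = (570 + (√(-15))²)*(-5031) = (570 + (I*√15)²)*(-5031) = (570 - 15)*(-5031) = 555*(-5031) = -2792205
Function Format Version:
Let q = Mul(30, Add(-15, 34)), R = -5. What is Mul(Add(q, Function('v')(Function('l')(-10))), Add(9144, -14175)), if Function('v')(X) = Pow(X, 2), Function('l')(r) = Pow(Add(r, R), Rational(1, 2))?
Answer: -2792205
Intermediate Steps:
Function('l')(r) = Pow(Add(-5, r), Rational(1, 2)) (Function('l')(r) = Pow(Add(r, -5), Rational(1, 2)) = Pow(Add(-5, r), Rational(1, 2)))
q = 570 (q = Mul(30, 19) = 570)
Mul(Add(q, Function('v')(Function('l')(-10))), Add(9144, -14175)) = Mul(Add(570, Pow(Pow(Add(-5, -10), Rational(1, 2)), 2)), Add(9144, -14175)) = Mul(Add(570, Pow(Pow(-15, Rational(1, 2)), 2)), -5031) = Mul(Add(570, Pow(Mul(I, Pow(15, Rational(1, 2))), 2)), -5031) = Mul(Add(570, -15), -5031) = Mul(555, -5031) = -2792205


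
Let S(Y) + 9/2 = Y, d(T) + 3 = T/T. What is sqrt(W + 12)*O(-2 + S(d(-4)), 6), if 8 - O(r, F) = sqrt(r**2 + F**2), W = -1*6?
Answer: sqrt(6)*(16 - sqrt(433))/2 ≈ -5.8894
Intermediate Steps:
d(T) = -2 (d(T) = -3 + T/T = -3 + 1 = -2)
S(Y) = -9/2 + Y
W = -6
O(r, F) = 8 - sqrt(F**2 + r**2) (O(r, F) = 8 - sqrt(r**2 + F**2) = 8 - sqrt(F**2 + r**2))
sqrt(W + 12)*O(-2 + S(d(-4)), 6) = sqrt(-6 + 12)*(8 - sqrt(6**2 + (-2 + (-9/2 - 2))**2)) = sqrt(6)*(8 - sqrt(36 + (-2 - 13/2)**2)) = sqrt(6)*(8 - sqrt(36 + (-17/2)**2)) = sqrt(6)*(8 - sqrt(36 + 289/4)) = sqrt(6)*(8 - sqrt(433/4)) = sqrt(6)*(8 - sqrt(433)/2)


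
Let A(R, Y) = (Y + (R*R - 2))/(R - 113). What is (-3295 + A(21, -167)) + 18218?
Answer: 343161/23 ≈ 14920.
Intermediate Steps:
A(R, Y) = (-2 + Y + R²)/(-113 + R) (A(R, Y) = (Y + (R² - 2))/(-113 + R) = (Y + (-2 + R²))/(-113 + R) = (-2 + Y + R²)/(-113 + R))
(-3295 + A(21, -167)) + 18218 = (-3295 + (-2 - 167 + 21²)/(-113 + 21)) + 18218 = (-3295 + (-2 - 167 + 441)/(-92)) + 18218 = (-3295 - 1/92*272) + 18218 = (-3295 - 68/23) + 18218 = -75853/23 + 18218 = 343161/23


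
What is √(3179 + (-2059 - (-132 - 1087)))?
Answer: √2339 ≈ 48.363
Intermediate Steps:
√(3179 + (-2059 - (-132 - 1087))) = √(3179 + (-2059 - 1*(-1219))) = √(3179 + (-2059 + 1219)) = √(3179 - 840) = √2339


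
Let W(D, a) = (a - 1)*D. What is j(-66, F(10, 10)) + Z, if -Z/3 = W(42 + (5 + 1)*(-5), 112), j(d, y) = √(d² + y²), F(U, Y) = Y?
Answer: -3996 + 2*√1114 ≈ -3929.2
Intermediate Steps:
W(D, a) = D*(-1 + a) (W(D, a) = (-1 + a)*D = D*(-1 + a))
Z = -3996 (Z = -3*(42 + (5 + 1)*(-5))*(-1 + 112) = -3*(42 + 6*(-5))*111 = -3*(42 - 30)*111 = -36*111 = -3*1332 = -3996)
j(-66, F(10, 10)) + Z = √((-66)² + 10²) - 3996 = √(4356 + 100) - 3996 = √4456 - 3996 = 2*√1114 - 3996 = -3996 + 2*√1114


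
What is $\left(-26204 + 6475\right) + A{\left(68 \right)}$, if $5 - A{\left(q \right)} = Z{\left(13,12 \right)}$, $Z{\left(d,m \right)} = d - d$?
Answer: $-19724$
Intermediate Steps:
$Z{\left(d,m \right)} = 0$
$A{\left(q \right)} = 5$ ($A{\left(q \right)} = 5 - 0 = 5 + 0 = 5$)
$\left(-26204 + 6475\right) + A{\left(68 \right)} = \left(-26204 + 6475\right) + 5 = -19729 + 5 = -19724$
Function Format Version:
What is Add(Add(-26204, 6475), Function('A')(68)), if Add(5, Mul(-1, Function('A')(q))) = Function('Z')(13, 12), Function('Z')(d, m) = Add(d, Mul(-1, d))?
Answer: -19724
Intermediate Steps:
Function('Z')(d, m) = 0
Function('A')(q) = 5 (Function('A')(q) = Add(5, Mul(-1, 0)) = Add(5, 0) = 5)
Add(Add(-26204, 6475), Function('A')(68)) = Add(Add(-26204, 6475), 5) = Add(-19729, 5) = -19724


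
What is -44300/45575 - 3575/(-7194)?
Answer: -566413/1192242 ≈ -0.47508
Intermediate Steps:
-44300/45575 - 3575/(-7194) = -44300*1/45575 - 3575*(-1/7194) = -1772/1823 + 325/654 = -566413/1192242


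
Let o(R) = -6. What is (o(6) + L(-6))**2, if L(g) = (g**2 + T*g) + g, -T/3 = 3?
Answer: 6084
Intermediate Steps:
T = -9 (T = -3*3 = -9)
L(g) = g**2 - 8*g (L(g) = (g**2 - 9*g) + g = g**2 - 8*g)
(o(6) + L(-6))**2 = (-6 - 6*(-8 - 6))**2 = (-6 - 6*(-14))**2 = (-6 + 84)**2 = 78**2 = 6084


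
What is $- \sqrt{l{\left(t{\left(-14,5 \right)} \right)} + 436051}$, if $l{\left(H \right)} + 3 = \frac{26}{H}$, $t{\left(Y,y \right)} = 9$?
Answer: $- \frac{\sqrt{3924458}}{3} \approx -660.34$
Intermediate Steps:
$l{\left(H \right)} = -3 + \frac{26}{H}$
$- \sqrt{l{\left(t{\left(-14,5 \right)} \right)} + 436051} = - \sqrt{\left(-3 + \frac{26}{9}\right) + 436051} = - \sqrt{- \frac{1}{9} + 436051} = - \sqrt{\frac{3924458}{9}} = - \frac{\sqrt{3924458}}{3}$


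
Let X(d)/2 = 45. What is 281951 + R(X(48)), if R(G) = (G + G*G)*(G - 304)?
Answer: -1470709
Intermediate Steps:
X(d) = 90 (X(d) = 2*45 = 90)
R(G) = (-304 + G)*(G + G²) (R(G) = (G + G²)*(-304 + G) = (-304 + G)*(G + G²))
281951 + R(X(48)) = 281951 + 90*(-304 + 90² - 303*90) = 281951 + 90*(-304 + 8100 - 27270) = 281951 + 90*(-19474) = 281951 - 1752660 = -1470709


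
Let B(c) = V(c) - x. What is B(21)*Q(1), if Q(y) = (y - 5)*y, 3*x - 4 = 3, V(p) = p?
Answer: -224/3 ≈ -74.667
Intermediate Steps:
x = 7/3 (x = 4/3 + (⅓)*3 = 4/3 + 1 = 7/3 ≈ 2.3333)
Q(y) = y*(-5 + y) (Q(y) = (-5 + y)*y = y*(-5 + y))
B(c) = -7/3 + c (B(c) = c - 1*7/3 = c - 7/3 = -7/3 + c)
B(21)*Q(1) = (-7/3 + 21)*(1*(-5 + 1)) = 56*(1*(-4))/3 = (56/3)*(-4) = -224/3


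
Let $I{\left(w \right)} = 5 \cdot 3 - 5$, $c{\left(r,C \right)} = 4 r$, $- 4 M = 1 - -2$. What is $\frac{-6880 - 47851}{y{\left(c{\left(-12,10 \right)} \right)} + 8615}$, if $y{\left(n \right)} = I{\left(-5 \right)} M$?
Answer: $- \frac{109462}{17215} \approx -6.3585$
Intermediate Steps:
$M = - \frac{3}{4}$ ($M = - \frac{1 - -2}{4} = - \frac{1 + 2}{4} = \left(- \frac{1}{4}\right) 3 = - \frac{3}{4} \approx -0.75$)
$I{\left(w \right)} = 10$ ($I{\left(w \right)} = 15 - 5 = 10$)
$y{\left(n \right)} = - \frac{15}{2}$ ($y{\left(n \right)} = 10 \left(- \frac{3}{4}\right) = - \frac{15}{2}$)
$\frac{-6880 - 47851}{y{\left(c{\left(-12,10 \right)} \right)} + 8615} = \frac{-6880 - 47851}{- \frac{15}{2} + 8615} = - \frac{54731}{\frac{17215}{2}} = \left(-54731\right) \frac{2}{17215} = - \frac{109462}{17215}$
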